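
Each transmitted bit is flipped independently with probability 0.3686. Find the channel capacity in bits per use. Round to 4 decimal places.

Binary symmetric channel: C = 1 − h₂(ε) where h₂ is the binary entropy function.
h₂(0.3686) = −0.3686·log₂0.3686 − 0.6314·log₂0.6314 = 0.9496.
C = 1 − 0.9496 = 0.0504 bits per channel use.

0.0504 bits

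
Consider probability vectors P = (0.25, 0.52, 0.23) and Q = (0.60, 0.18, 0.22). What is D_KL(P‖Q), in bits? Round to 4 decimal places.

D(P‖Q) = Σ p·log₂(p/q).
  0.25·log₂(0.25/0.60) = -0.31576
  0.52·log₂(0.52/0.18) = 0.79587
  0.23·log₂(0.23/0.22) = 0.01475
D(P‖Q) = 0.4949 bits.

0.4949 bits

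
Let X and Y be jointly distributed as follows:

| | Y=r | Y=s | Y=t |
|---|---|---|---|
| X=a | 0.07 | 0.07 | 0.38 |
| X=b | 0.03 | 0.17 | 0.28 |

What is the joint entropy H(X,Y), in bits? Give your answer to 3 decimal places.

H(X,Y) = −Σ p(x,y)·log₂ p(x,y) over all 6 cells.
  cell (a,r): −0.07·log₂0.07 = 0.2686
  cell (a,s): −0.07·log₂0.07 = 0.2686
  cell (a,t): −0.38·log₂0.38 = 0.5305
  cell (b,r): −0.03·log₂0.03 = 0.1518
  cell (b,s): −0.17·log₂0.17 = 0.4346
  cell (b,t): −0.28·log₂0.28 = 0.5142
Sum = 2.168 bits.

2.168 bits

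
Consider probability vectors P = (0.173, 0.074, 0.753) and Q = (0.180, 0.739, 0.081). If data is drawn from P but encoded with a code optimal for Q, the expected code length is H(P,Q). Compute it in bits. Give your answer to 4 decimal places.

H(P,Q) = −Σ p·log₂ q.
  −0.173·log₂(0.180) = 0.42799
  −0.074·log₂(0.739) = 0.03229
  −0.753·log₂(0.081) = 2.73033
H(P,Q) = 3.1906 bits.

3.1906 bits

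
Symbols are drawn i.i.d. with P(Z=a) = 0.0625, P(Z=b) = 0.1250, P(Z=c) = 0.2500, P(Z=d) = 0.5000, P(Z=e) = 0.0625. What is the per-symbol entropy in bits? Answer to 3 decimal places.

1.875 bits

H(Z) = −Σ p·log₂ p.
  −(0.0625)·log₂(0.0625) = 0.2500
  −(0.1250)·log₂(0.1250) = 0.3750
  −(0.2500)·log₂(0.2500) = 0.5000
  −(0.5000)·log₂(0.5000) = 0.5000
  −(0.0625)·log₂(0.0625) = 0.2500
Sum: 0.2500 + 0.3750 + 0.5000 + 0.5000 + 0.2500 = 1.875 bits.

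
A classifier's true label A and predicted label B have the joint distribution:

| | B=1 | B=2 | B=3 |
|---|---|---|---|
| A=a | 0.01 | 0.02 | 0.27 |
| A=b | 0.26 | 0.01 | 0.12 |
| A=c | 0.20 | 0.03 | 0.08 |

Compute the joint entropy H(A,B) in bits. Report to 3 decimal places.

2.536 bits

H(A,B) = −Σ p(x,y)·log₂ p(x,y) over all 9 cells.
  cell (a,1): −0.01·log₂0.01 = 0.0664
  cell (a,2): −0.02·log₂0.02 = 0.1129
  cell (a,3): −0.27·log₂0.27 = 0.5100
  cell (b,1): −0.26·log₂0.26 = 0.5053
  cell (b,2): −0.01·log₂0.01 = 0.0664
  cell (b,3): −0.12·log₂0.12 = 0.3671
  cell (c,1): −0.20·log₂0.20 = 0.4644
  cell (c,2): −0.03·log₂0.03 = 0.1518
  cell (c,3): −0.08·log₂0.08 = 0.2915
Sum = 2.536 bits.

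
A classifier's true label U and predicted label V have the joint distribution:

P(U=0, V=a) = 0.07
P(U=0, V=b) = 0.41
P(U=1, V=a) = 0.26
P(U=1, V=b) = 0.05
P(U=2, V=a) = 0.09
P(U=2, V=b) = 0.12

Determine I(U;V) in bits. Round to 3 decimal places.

Marginals: p(U) = (0.4800, 0.3100, 0.2100), p(V) = (0.4200, 0.5800).
I(U;V) = H(U) + H(V) − H(U,V).
H(U) = 1.5049, H(V) = 0.9815, H(U,V) = 2.1970.
I(U;V) = 1.5049 + 0.9815 − 2.1970 = 0.289 bits.

0.289 bits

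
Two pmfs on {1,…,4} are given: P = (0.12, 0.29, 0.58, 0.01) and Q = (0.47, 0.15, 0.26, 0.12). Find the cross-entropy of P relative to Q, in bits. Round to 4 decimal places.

H(P,Q) = −Σ p·log₂ q.
  −0.12·log₂(0.47) = 0.13071
  −0.29·log₂(0.15) = 0.79372
  −0.58·log₂(0.26) = 1.12718
  −0.01·log₂(0.12) = 0.03059
H(P,Q) = 2.0822 bits.

2.0822 bits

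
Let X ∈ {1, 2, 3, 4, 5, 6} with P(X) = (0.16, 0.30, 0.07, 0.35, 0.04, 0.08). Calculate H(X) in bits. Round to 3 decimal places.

H(X) = −Σ p·log₂ p.
  −(0.16)·log₂(0.16) = 0.4230
  −(0.30)·log₂(0.30) = 0.5211
  −(0.07)·log₂(0.07) = 0.2686
  −(0.35)·log₂(0.35) = 0.5301
  −(0.04)·log₂(0.04) = 0.1858
  −(0.08)·log₂(0.08) = 0.2915
Sum: 0.4230 + 0.5211 + 0.2686 + 0.5301 + 0.1858 + 0.2915 = 2.220 bits.

2.220 bits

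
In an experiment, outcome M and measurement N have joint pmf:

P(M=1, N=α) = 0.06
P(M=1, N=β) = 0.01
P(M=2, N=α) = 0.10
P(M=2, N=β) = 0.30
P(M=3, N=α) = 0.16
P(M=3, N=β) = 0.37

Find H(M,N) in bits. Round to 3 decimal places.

2.117 bits

H(M,N) = −Σ p(x,y)·log₂ p(x,y) over all 6 cells.
  cell (1,α): −0.06·log₂0.06 = 0.2435
  cell (1,β): −0.01·log₂0.01 = 0.0664
  cell (2,α): −0.10·log₂0.10 = 0.3322
  cell (2,β): −0.30·log₂0.30 = 0.5211
  cell (3,α): −0.16·log₂0.16 = 0.4230
  cell (3,β): −0.37·log₂0.37 = 0.5307
Sum = 2.117 bits.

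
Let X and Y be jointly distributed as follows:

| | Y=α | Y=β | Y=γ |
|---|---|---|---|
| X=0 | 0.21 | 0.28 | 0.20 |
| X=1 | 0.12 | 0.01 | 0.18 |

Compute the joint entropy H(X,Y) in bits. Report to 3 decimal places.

2.330 bits

H(X,Y) = −Σ p(x,y)·log₂ p(x,y) over all 6 cells.
  cell (0,α): −0.21·log₂0.21 = 0.4728
  cell (0,β): −0.28·log₂0.28 = 0.5142
  cell (0,γ): −0.20·log₂0.20 = 0.4644
  cell (1,α): −0.12·log₂0.12 = 0.3671
  cell (1,β): −0.01·log₂0.01 = 0.0664
  cell (1,γ): −0.18·log₂0.18 = 0.4453
Sum = 2.330 bits.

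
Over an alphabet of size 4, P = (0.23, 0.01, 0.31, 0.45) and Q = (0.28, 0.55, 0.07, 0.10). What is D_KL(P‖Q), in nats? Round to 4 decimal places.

1.0528 nats

D(P‖Q) = Σ p·ln(p/q).
  0.23·ln(0.23/0.28) = -0.04524
  0.01·ln(0.01/0.55) = -0.04007
  0.31·ln(0.31/0.07) = 0.46130
  0.45·ln(0.45/0.10) = 0.67683
D(P‖Q) = 1.0528 nats.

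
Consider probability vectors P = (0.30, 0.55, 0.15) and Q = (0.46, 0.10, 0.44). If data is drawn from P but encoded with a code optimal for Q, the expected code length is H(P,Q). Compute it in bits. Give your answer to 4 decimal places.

2.3408 bits

H(P,Q) = −Σ p·log₂ q.
  −0.30·log₂(0.46) = 0.33609
  −0.55·log₂(0.10) = 1.82706
  −0.15·log₂(0.44) = 0.17766
H(P,Q) = 2.3408 bits.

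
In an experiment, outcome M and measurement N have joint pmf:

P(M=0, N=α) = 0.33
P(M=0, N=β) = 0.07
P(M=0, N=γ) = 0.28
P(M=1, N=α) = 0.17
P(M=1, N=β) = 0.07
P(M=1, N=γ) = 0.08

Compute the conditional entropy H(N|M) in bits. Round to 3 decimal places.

1.401 bits

Marginals: p(M) = (0.6800, 0.3200), p(N) = (0.5000, 0.1400, 0.3600).
H(N|M) = Σ p(M) · H(N|M=·).
  M=0: p=0.6800, H(N|M=0) = 1.3710
  M=1: p=0.3200, H(N|M=1) = 1.4644
Weighted sum = 1.401 bits.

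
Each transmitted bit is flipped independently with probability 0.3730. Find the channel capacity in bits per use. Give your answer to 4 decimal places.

0.0471 bits

Binary symmetric channel: C = 1 − h₂(ε) where h₂ is the binary entropy function.
h₂(0.3730) = −0.3730·log₂0.3730 − 0.6270·log₂0.6270 = 0.9529.
C = 1 − 0.9529 = 0.0471 bits per channel use.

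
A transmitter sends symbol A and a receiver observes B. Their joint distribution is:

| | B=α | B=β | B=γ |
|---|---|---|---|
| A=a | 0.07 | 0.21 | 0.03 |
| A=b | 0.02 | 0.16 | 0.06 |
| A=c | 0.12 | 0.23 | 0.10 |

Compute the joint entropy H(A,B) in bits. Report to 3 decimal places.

2.860 bits

H(A,B) = −Σ p(x,y)·log₂ p(x,y) over all 9 cells.
  cell (a,α): −0.07·log₂0.07 = 0.2686
  cell (a,β): −0.21·log₂0.21 = 0.4728
  cell (a,γ): −0.03·log₂0.03 = 0.1518
  cell (b,α): −0.02·log₂0.02 = 0.1129
  cell (b,β): −0.16·log₂0.16 = 0.4230
  cell (b,γ): −0.06·log₂0.06 = 0.2435
  cell (c,α): −0.12·log₂0.12 = 0.3671
  cell (c,β): −0.23·log₂0.23 = 0.4877
  cell (c,γ): −0.10·log₂0.10 = 0.3322
Sum = 2.860 bits.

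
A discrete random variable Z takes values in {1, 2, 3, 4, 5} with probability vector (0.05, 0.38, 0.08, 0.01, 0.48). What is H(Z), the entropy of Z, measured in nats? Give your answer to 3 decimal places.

1.118 nats

H(Z) = −Σ p·ln p.
  −(0.05)·ln(0.05) = 0.1498
  −(0.38)·ln(0.38) = 0.3677
  −(0.08)·ln(0.08) = 0.2021
  −(0.01)·ln(0.01) = 0.0461
  −(0.48)·ln(0.48) = 0.3523
Sum: 0.1498 + 0.3677 + 0.2021 + 0.0461 + 0.3523 = 1.118 nats.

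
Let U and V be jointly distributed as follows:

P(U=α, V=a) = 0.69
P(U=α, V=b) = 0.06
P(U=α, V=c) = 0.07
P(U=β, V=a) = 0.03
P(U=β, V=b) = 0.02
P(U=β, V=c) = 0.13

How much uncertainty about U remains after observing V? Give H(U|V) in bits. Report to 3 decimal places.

Marginals: p(U) = (0.8200, 0.1800), p(V) = (0.7200, 0.0800, 0.2000).
H(U|V) = Σ p(V) · H(U|V=·).
  V=a: p=0.7200, H(U|V=a) = 0.2499
  V=b: p=0.0800, H(U|V=b) = 0.8113
  V=c: p=0.2000, H(U|V=c) = 0.9341
Weighted sum = 0.432 bits.

0.432 bits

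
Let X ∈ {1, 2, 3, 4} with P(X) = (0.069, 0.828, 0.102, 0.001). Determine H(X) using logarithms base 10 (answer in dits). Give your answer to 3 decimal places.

0.252 dits

H(X) = −Σ p·log₁₀ p.
  −(0.069)·log₁₀(0.069) = 0.0801
  −(0.828)·log₁₀(0.828) = 0.0679
  −(0.102)·log₁₀(0.102) = 0.1011
  −(0.001)·log₁₀(0.001) = 0.0030
Sum: 0.0801 + 0.0679 + 0.1011 + 0.0030 = 0.252 dits.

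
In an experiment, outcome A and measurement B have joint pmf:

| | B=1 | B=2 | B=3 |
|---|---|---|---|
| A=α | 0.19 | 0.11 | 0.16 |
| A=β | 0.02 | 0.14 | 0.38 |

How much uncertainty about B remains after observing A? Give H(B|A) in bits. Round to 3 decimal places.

Chain rule: H(B|A) = H(A,B) − H(A).
Marginals: p(A) = (0.4600, 0.5400), p(B) = (0.2100, 0.2500, 0.5400).
H(A,B) = 2.2690 bits; H(A) = 0.9954 bits.
H(B|A) = 2.2690 − 0.9954 = 1.274 bits.

1.274 bits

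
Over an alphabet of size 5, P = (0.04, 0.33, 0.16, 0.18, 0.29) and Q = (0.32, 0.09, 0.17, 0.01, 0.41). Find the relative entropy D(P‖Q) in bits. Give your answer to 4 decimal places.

D(P‖Q) = Σ p·log₂(p/q).
  0.04·log₂(0.04/0.32) = -0.12000
  0.33·log₂(0.33/0.09) = 0.61857
  0.16·log₂(0.16/0.17) = -0.01399
  0.18·log₂(0.18/0.01) = 0.75059
  0.29·log₂(0.29/0.41) = -0.14488
D(P‖Q) = 1.0903 bits.

1.0903 bits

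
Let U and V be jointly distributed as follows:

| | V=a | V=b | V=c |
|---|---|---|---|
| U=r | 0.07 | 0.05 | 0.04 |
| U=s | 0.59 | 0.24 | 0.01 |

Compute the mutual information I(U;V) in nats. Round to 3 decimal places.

0.058 nats

Marginals: p(U) = (0.1600, 0.8400), p(V) = (0.6600, 0.2900, 0.0500).
I(U;V) = Σ p(x,y)·ln[p(x,y)/(p(x)p(y))].
  (r,a): 0.07·ln(0.6629) = -0.0288
  (r,b): 0.05·ln(1.0776) = 0.0037
  (r,c): 0.04·ln(5.0000) = 0.0644
  (s,a): 0.59·ln(1.0642) = 0.0367
  (s,b): 0.24·ln(0.9852) = -0.0036
  (s,c): 0.01·ln(0.2381) = -0.0144
Sum = 0.058 nats.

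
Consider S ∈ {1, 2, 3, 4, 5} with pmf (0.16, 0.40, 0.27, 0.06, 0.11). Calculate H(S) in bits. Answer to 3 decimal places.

H(S) = −Σ p·log₂ p.
  −(0.16)·log₂(0.16) = 0.4230
  −(0.40)·log₂(0.40) = 0.5288
  −(0.27)·log₂(0.27) = 0.5100
  −(0.06)·log₂(0.06) = 0.2435
  −(0.11)·log₂(0.11) = 0.3503
Sum: 0.4230 + 0.5288 + 0.5100 + 0.2435 + 0.3503 = 2.056 bits.

2.056 bits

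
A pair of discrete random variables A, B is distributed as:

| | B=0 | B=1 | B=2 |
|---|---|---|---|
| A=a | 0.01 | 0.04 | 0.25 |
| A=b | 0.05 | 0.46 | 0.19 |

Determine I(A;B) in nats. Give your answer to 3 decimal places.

Marginals: p(A) = (0.3000, 0.7000), p(B) = (0.0600, 0.5000, 0.4400).
I(A;B) = Σ p(x,y)·ln[p(x,y)/(p(x)p(y))].
  (a,0): 0.01·ln(0.5556) = -0.0059
  (a,1): 0.04·ln(0.2667) = -0.0529
  (a,2): 0.25·ln(1.8939) = 0.1597
  (b,0): 0.05·ln(1.1905) = 0.0087
  (b,1): 0.46·ln(1.3143) = 0.1257
  (b,2): 0.19·ln(0.6169) = -0.0918
Sum = 0.144 nats.

0.144 nats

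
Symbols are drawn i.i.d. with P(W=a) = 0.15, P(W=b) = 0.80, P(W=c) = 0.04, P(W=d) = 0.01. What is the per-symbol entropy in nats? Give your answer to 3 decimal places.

H(W) = −Σ p·ln p.
  −(0.15)·ln(0.15) = 0.2846
  −(0.80)·ln(0.80) = 0.1785
  −(0.04)·ln(0.04) = 0.1288
  −(0.01)·ln(0.01) = 0.0461
Sum: 0.2846 + 0.1785 + 0.1288 + 0.0461 = 0.638 nats.

0.638 nats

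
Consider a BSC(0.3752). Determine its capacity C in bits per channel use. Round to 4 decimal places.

0.0454 bits

Binary symmetric channel: C = 1 − h₂(ε) where h₂ is the binary entropy function.
h₂(0.3752) = −0.3752·log₂0.3752 − 0.6248·log₂0.6248 = 0.9546.
C = 1 − 0.9546 = 0.0454 bits per channel use.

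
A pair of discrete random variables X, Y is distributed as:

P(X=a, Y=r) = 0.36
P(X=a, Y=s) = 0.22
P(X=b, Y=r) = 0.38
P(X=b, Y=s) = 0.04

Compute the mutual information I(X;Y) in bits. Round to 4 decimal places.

0.0808 bits

Marginals: p(X) = (0.5800, 0.4200), p(Y) = (0.7400, 0.2600).
I(X;Y) = H(X) + H(Y) − H(X,Y).
H(X) = 0.9815, H(Y) = 0.8267, H(X,Y) = 1.7274.
I(X;Y) = 0.9815 + 0.8267 − 1.7274 = 0.0808 bits.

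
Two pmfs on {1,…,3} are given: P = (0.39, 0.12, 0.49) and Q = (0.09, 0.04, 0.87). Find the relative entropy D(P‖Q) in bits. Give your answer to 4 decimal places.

0.6094 bits

D(P‖Q) = Σ p·log₂(p/q).
  0.39·log₂(0.39/0.09) = 0.82504
  0.12·log₂(0.12/0.04) = 0.19020
  0.49·log₂(0.49/0.87) = -0.40583
D(P‖Q) = 0.6094 bits.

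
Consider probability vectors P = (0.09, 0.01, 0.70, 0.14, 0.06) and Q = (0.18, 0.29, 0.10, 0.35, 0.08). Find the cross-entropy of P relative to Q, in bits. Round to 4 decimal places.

H(P,Q) = −Σ p·log₂ q.
  −0.09·log₂(0.18) = 0.22265
  −0.01·log₂(0.29) = 0.01786
  −0.70·log₂(0.10) = 2.32535
  −0.14·log₂(0.35) = 0.21204
  −0.06·log₂(0.08) = 0.21863
H(P,Q) = 2.9965 bits.

2.9965 bits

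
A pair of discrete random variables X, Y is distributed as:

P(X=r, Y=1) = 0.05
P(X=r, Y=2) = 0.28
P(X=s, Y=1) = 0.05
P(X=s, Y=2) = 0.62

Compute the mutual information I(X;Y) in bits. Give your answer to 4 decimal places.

Marginals: p(X) = (0.3300, 0.6700), p(Y) = (0.1000, 0.9000).
I(X;Y) = Σ p(x,y)·log₂[p(x,y)/(p(x)p(y))].
  (r,1): 0.05·log₂(1.5152) = 0.02997
  (r,2): 0.28·log₂(0.9428) = -0.02381
  (s,1): 0.05·log₂(0.7463) = -0.02111
  (s,2): 0.62·log₂(1.0282) = 0.02487
Sum = 0.0099 bits.

0.0099 bits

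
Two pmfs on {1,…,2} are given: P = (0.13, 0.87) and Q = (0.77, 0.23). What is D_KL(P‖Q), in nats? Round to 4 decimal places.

D(P‖Q) = Σ p·ln(p/q).
  0.13·ln(0.13/0.77) = -0.23125
  0.87·ln(0.87/0.23) = 1.15746
D(P‖Q) = 0.9262 nats.

0.9262 nats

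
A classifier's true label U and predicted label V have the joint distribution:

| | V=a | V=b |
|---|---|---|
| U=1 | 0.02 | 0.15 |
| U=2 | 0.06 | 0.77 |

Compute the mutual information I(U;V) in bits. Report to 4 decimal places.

0.0026 bits

Marginals: p(U) = (0.1700, 0.8300), p(V) = (0.0800, 0.9200).
I(U;V) = Σ p(x,y)·log₂[p(x,y)/(p(x)p(y))].
  (1,a): 0.02·log₂(1.4706) = 0.01113
  (1,b): 0.15·log₂(0.9591) = -0.00904
  (2,a): 0.06·log₂(0.9036) = -0.00877
  (2,b): 0.77·log₂(1.0084) = 0.00927
Sum = 0.0026 bits.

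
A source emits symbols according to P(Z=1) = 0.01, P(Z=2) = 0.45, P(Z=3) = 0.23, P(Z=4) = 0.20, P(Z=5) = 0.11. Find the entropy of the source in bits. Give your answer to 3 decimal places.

1.887 bits

H(Z) = −Σ p·log₂ p.
  −(0.01)·log₂(0.01) = 0.0664
  −(0.45)·log₂(0.45) = 0.5184
  −(0.23)·log₂(0.23) = 0.4877
  −(0.20)·log₂(0.20) = 0.4644
  −(0.11)·log₂(0.11) = 0.3503
Sum: 0.0664 + 0.5184 + 0.4877 + 0.4644 + 0.3503 = 1.887 bits.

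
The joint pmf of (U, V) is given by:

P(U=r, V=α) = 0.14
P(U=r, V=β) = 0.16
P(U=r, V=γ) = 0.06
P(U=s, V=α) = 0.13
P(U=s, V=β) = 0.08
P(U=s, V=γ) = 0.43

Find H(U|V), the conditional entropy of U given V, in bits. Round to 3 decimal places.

0.753 bits

Marginals: p(U) = (0.3600, 0.6400), p(V) = (0.2700, 0.2400, 0.4900).
H(U|V) = Σ p(V) · H(U|V=·).
  V=α: p=0.2700, H(U|V=α) = 0.9990
  V=β: p=0.2400, H(U|V=β) = 0.9183
  V=γ: p=0.4900, H(U|V=γ) = 0.5364
Weighted sum = 0.753 bits.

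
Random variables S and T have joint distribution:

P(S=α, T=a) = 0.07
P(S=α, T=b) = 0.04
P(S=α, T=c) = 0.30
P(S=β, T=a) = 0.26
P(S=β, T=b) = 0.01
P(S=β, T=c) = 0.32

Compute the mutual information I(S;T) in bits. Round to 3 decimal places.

0.075 bits

Marginals: p(S) = (0.4100, 0.5900), p(T) = (0.3300, 0.0500, 0.6200).
I(S;T) = Σ p(x,y)·log₂[p(x,y)/(p(x)p(y))].
  (α,a): 0.07·log₂(0.5174) = -0.0666
  (α,b): 0.04·log₂(1.9512) = 0.0386
  (α,c): 0.30·log₂(1.1802) = 0.0717
  (β,a): 0.26·log₂(1.3354) = 0.1085
  (β,b): 0.01·log₂(0.3390) = -0.0156
  (β,c): 0.32·log₂(0.8748) = -0.0618
Sum = 0.075 bits.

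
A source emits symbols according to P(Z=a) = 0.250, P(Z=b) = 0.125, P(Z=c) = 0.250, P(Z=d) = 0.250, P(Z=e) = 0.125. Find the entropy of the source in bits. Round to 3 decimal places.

H(Z) = −Σ p·log₂ p.
  −(0.250)·log₂(0.250) = 0.5000
  −(0.125)·log₂(0.125) = 0.3750
  −(0.250)·log₂(0.250) = 0.5000
  −(0.250)·log₂(0.250) = 0.5000
  −(0.125)·log₂(0.125) = 0.3750
Sum: 0.5000 + 0.3750 + 0.5000 + 0.5000 + 0.3750 = 2.250 bits.

2.250 bits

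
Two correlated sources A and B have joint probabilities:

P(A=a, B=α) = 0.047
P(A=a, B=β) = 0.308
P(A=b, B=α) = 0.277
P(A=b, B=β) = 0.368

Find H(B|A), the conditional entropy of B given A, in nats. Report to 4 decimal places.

0.5794 nats

Marginals: p(A) = (0.3550, 0.6450), p(B) = (0.3240, 0.6760).
H(B|A) = Σ p(A) · H(B|A=·).
  A=a: p=0.3550, H(B|A=a) = 0.3909
  A=b: p=0.6450, H(B|A=b) = 0.6832
Weighted sum = 0.5794 nats.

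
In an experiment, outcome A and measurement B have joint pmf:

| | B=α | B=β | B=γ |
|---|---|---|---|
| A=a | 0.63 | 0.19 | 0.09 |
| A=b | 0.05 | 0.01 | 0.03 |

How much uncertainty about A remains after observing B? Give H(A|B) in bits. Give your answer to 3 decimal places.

0.412 bits

Chain rule: H(A|B) = H(A,B) − H(B).
Marginals: p(A) = (0.9100, 0.0900), p(B) = (0.6800, 0.2000, 0.1200).
H(A,B) = 1.6221 bits; H(B) = 1.2098 bits.
H(A|B) = 1.6221 − 1.2098 = 0.412 bits.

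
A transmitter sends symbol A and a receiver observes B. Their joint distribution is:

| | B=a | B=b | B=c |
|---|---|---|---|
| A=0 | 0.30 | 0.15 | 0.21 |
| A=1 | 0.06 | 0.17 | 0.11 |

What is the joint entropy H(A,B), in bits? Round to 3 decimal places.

H(A,B) = −Σ p(x,y)·log₂ p(x,y) over all 6 cells.
  cell (0,a): −0.30·log₂0.30 = 0.5211
  cell (0,b): −0.15·log₂0.15 = 0.4105
  cell (0,c): −0.21·log₂0.21 = 0.4728
  cell (1,a): −0.06·log₂0.06 = 0.2435
  cell (1,b): −0.17·log₂0.17 = 0.4346
  cell (1,c): −0.11·log₂0.11 = 0.3503
Sum = 2.433 bits.

2.433 bits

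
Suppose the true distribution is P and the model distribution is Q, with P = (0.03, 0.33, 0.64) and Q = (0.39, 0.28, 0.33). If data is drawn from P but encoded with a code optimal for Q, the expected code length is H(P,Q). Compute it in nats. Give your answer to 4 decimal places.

1.1579 nats

H(P,Q) = −Σ p·ln q.
  −0.03·ln(0.39) = 0.02825
  −0.33·ln(0.28) = 0.42008
  −0.64·ln(0.33) = 0.70954
H(P,Q) = 1.1579 nats.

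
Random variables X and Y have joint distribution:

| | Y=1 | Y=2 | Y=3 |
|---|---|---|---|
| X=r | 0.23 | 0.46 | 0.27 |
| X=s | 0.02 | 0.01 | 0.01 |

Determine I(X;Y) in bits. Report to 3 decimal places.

0.010 bits

Marginals: p(X) = (0.9600, 0.0400), p(Y) = (0.2500, 0.4700, 0.2800).
I(X;Y) = Σ p(x,y)·log₂[p(x,y)/(p(x)p(y))].
  (r,1): 0.23·log₂(0.9583) = -0.0141
  (r,2): 0.46·log₂(1.0195) = 0.0128
  (r,3): 0.27·log₂(1.0045) = 0.0017
  (s,1): 0.02·log₂(2.0000) = 0.0200
  (s,2): 0.01·log₂(0.5319) = -0.0091
  (s,3): 0.01·log₂(0.8929) = -0.0016
Sum = 0.010 bits.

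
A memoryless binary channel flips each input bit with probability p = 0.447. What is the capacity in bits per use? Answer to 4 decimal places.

0.0081 bits

Binary symmetric channel: C = 1 − h₂(ε) where h₂ is the binary entropy function.
h₂(0.447) = −0.447·log₂0.447 − 0.553·log₂0.553 = 0.9919.
C = 1 − 0.9919 = 0.0081 bits per channel use.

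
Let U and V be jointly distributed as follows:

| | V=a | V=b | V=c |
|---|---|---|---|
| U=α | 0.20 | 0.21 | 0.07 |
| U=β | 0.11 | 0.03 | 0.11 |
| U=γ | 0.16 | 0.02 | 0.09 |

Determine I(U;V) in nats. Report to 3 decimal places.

Marginals: p(U) = (0.4800, 0.2500, 0.2700), p(V) = (0.4700, 0.2600, 0.2700).
I(U;V) = Σ p(x,y)·ln[p(x,y)/(p(x)p(y))].
  (α,a): 0.20·ln(0.8865) = -0.0241
  (α,b): 0.21·ln(1.6827) = 0.1093
  (α,c): 0.07·ln(0.5401) = -0.0431
  (β,a): 0.11·ln(0.9362) = -0.0073
  (β,b): 0.03·ln(0.4615) = -0.0232
  (β,c): 0.11·ln(1.6296) = 0.0537
  (γ,a): 0.16·ln(1.2608) = 0.0371
  (γ,b): 0.02·ln(0.2849) = -0.0251
  (γ,c): 0.09·ln(1.2346) = 0.0190
Sum = 0.096 nats.

0.096 nats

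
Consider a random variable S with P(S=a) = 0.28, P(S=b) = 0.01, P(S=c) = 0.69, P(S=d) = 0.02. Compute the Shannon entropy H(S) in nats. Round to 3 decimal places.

H(S) = −Σ p·ln p.
  −(0.28)·ln(0.28) = 0.3564
  −(0.01)·ln(0.01) = 0.0461
  −(0.69)·ln(0.69) = 0.2560
  −(0.02)·ln(0.02) = 0.0782
Sum: 0.3564 + 0.0461 + 0.2560 + 0.0782 = 0.737 nats.

0.737 nats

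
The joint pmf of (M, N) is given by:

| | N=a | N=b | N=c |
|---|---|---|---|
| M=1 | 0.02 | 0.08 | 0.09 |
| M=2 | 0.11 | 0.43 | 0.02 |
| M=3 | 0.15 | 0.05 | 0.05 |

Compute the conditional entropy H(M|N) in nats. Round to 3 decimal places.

0.791 nats

Marginals: p(M) = (0.1900, 0.5600, 0.2500), p(N) = (0.2800, 0.5600, 0.1600).
H(M|N) = Σ p(N) · H(M|N=·).
  N=a: p=0.2800, H(M|N=a) = 0.8899
  N=b: p=0.5600, H(M|N=b) = 0.6965
  N=c: p=0.1600, H(M|N=c) = 0.9471
Weighted sum = 0.791 nats.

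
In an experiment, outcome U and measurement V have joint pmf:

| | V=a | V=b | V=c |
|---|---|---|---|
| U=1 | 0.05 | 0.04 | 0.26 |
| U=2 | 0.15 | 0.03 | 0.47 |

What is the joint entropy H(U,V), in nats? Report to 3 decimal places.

H(U,V) = −Σ p(x,y)·ln p(x,y) over all 6 cells.
  cell (1,a): −0.05·ln0.05 = 0.1498
  cell (1,b): −0.04·ln0.04 = 0.1288
  cell (1,c): −0.26·ln0.26 = 0.3502
  cell (2,a): −0.15·ln0.15 = 0.2846
  cell (2,b): −0.03·ln0.03 = 0.1052
  cell (2,c): −0.47·ln0.47 = 0.3549
Sum = 1.373 nats.

1.373 nats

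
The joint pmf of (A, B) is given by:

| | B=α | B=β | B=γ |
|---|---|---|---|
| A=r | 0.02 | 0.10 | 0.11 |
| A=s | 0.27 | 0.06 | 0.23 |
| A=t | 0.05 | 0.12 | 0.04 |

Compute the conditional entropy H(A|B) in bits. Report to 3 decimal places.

Marginals: p(A) = (0.2300, 0.5600, 0.2100), p(B) = (0.3400, 0.2800, 0.3800).
H(A|B) = Σ p(B) · H(A|B=·).
  B=α: p=0.3400, H(A|B=α) = 0.9112
  B=β: p=0.2800, H(A|B=β) = 1.5306
  B=γ: p=0.3800, H(A|B=γ) = 1.2980
Weighted sum = 1.232 bits.

1.232 bits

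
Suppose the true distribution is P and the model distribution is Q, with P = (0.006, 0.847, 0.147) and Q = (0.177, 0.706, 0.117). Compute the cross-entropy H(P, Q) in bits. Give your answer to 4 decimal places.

0.8954 bits

H(P,Q) = −Σ p·log₂ q.
  −0.006·log₂(0.177) = 0.01499
  −0.847·log₂(0.706) = 0.42541
  −0.147·log₂(0.117) = 0.45503
H(P,Q) = 0.8954 bits.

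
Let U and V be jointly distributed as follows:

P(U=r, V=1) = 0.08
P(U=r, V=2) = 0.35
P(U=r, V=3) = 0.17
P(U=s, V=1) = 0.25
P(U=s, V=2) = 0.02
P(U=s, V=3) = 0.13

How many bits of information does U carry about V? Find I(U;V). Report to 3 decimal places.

Marginals: p(U) = (0.6000, 0.4000), p(V) = (0.3300, 0.3700, 0.3000).
I(U;V) = H(U) + H(V) − H(U,V).
H(U) = 0.9710, H(V) = 1.5796, H(U,V) = 2.2517.
I(U;V) = 0.9710 + 1.5796 − 2.2517 = 0.299 bits.

0.299 bits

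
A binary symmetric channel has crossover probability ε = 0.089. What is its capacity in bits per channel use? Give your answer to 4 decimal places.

0.5669 bits

Binary symmetric channel: C = 1 − h₂(ε) where h₂ is the binary entropy function.
h₂(0.089) = −0.089·log₂0.089 − 0.911·log₂0.911 = 0.4331.
C = 1 − 0.4331 = 0.5669 bits per channel use.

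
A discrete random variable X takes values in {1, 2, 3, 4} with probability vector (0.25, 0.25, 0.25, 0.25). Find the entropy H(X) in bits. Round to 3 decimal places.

2.000 bits

H(X) = −Σ p·log₂ p.
  −(0.25)·log₂(0.25) = 0.5000
  −(0.25)·log₂(0.25) = 0.5000
  −(0.25)·log₂(0.25) = 0.5000
  −(0.25)·log₂(0.25) = 0.5000
Sum: 0.5000 + 0.5000 + 0.5000 + 0.5000 = 2.000 bits.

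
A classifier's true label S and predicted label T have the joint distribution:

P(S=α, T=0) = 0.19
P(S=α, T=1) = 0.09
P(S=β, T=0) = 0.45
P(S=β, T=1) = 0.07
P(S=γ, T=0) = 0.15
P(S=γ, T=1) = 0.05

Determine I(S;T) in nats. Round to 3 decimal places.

0.020 nats

Marginals: p(S) = (0.2800, 0.5200, 0.2000), p(T) = (0.7900, 0.2100).
I(S;T) = H(S) + H(T) − H(S,T).
H(S) = 1.0184, H(T) = 0.5140, H(S,T) = 1.5121.
I(S;T) = 1.0184 + 0.5140 − 1.5121 = 0.020 nats.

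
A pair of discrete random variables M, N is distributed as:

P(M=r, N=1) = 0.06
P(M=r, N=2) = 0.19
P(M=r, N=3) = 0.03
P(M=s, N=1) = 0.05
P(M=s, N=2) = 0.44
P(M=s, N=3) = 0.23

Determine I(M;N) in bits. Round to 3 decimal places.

0.056 bits

Marginals: p(M) = (0.2800, 0.7200), p(N) = (0.1100, 0.6300, 0.2600).
I(M;N) = Σ p(x,y)·log₂[p(x,y)/(p(x)p(y))].
  (r,1): 0.06·log₂(1.9481) = 0.0577
  (r,2): 0.19·log₂(1.0771) = 0.0204
  (r,3): 0.03·log₂(0.4121) = -0.0384
  (s,1): 0.05·log₂(0.6313) = -0.0332
  (s,2): 0.44·log₂(0.9700) = -0.0193
  (s,3): 0.23·log₂(1.2286) = 0.0683
Sum = 0.056 bits.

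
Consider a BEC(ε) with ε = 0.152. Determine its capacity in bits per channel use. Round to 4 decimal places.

0.8480 bits

Binary erasure channel: capacity C = 1 − ε.
C = 1 − 0.152 = 0.8480 bits per channel use.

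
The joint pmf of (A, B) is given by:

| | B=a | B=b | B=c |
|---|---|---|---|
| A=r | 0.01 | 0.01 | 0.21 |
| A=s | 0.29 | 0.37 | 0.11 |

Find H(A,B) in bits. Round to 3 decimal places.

H(A,B) = −Σ p(x,y)·log₂ p(x,y) over all 6 cells.
  cell (r,a): −0.01·log₂0.01 = 0.0664
  cell (r,b): −0.01·log₂0.01 = 0.0664
  cell (r,c): −0.21·log₂0.21 = 0.4728
  cell (s,a): −0.29·log₂0.29 = 0.5179
  cell (s,b): −0.37·log₂0.37 = 0.5307
  cell (s,c): −0.11·log₂0.11 = 0.3503
Sum = 2.005 bits.

2.005 bits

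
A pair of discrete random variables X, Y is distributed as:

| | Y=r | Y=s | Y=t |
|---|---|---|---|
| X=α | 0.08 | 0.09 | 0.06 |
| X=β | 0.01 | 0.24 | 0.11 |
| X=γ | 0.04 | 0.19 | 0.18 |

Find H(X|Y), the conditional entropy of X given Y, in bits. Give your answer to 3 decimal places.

Chain rule: H(X|Y) = H(X,Y) − H(Y).
Marginals: p(X) = (0.2300, 0.3600, 0.4100), p(Y) = (0.1300, 0.5200, 0.3500).
H(X,Y) = 2.8448 bits; H(Y) = 1.4033 bits.
H(X|Y) = 2.8448 − 1.4033 = 1.442 bits.

1.442 bits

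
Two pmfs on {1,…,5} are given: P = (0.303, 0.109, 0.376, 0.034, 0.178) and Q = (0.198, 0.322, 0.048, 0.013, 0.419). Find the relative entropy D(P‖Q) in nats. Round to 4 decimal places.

D(P‖Q) = Σ p·ln(p/q).
  0.303·ln(0.303/0.198) = 0.12892
  0.109·ln(0.109/0.322) = -0.11807
  0.376·ln(0.376/0.048) = 0.77395
  0.034·ln(0.034/0.013) = 0.03269
  0.178·ln(0.178/0.419) = -0.15238
D(P‖Q) = 0.6651 nats.

0.6651 nats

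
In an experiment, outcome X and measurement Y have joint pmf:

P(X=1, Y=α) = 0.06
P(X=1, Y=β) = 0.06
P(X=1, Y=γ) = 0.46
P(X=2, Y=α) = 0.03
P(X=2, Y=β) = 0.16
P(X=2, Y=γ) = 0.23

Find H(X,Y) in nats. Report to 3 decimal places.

H(X,Y) = −Σ p(x,y)·ln p(x,y) over all 6 cells.
  cell (1,α): −0.06·ln0.06 = 0.1688
  cell (1,β): −0.06·ln0.06 = 0.1688
  cell (1,γ): −0.46·ln0.46 = 0.3572
  cell (2,α): −0.03·ln0.03 = 0.1052
  cell (2,β): −0.16·ln0.16 = 0.2932
  cell (2,γ): −0.23·ln0.23 = 0.3380
Sum = 1.431 nats.

1.431 nats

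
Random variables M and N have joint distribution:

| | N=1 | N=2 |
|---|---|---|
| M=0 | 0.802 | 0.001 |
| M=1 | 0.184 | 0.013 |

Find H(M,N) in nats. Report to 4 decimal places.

0.5518 nats

H(M,N) = −Σ p(x,y)·ln p(x,y) over all 4 cells.
  cell (0,1): −0.802·ln0.802 = 0.17696
  cell (0,2): −0.001·ln0.001 = 0.00691
  cell (1,1): −0.184·ln0.184 = 0.31148
  cell (1,2): −0.013·ln0.013 = 0.05646
Sum = 0.5518 nats.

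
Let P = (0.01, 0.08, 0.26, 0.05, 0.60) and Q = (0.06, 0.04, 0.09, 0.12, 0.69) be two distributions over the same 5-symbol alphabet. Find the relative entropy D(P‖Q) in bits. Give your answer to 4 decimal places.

0.2680 bits

D(P‖Q) = Σ p·log₂(p/q).
  0.01·log₂(0.01/0.06) = -0.02585
  0.08·log₂(0.08/0.04) = 0.08000
  0.26·log₂(0.26/0.09) = 0.39793
  0.05·log₂(0.05/0.12) = -0.06315
  0.60·log₂(0.60/0.69) = -0.12098
D(P‖Q) = 0.2680 bits.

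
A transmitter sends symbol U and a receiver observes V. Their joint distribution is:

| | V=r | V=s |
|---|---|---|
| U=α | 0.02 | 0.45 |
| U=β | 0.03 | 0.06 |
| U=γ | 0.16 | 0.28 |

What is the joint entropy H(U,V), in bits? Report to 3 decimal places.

1.964 bits

H(U,V) = −Σ p(x,y)·log₂ p(x,y) over all 6 cells.
  cell (α,r): −0.02·log₂0.02 = 0.1129
  cell (α,s): −0.45·log₂0.45 = 0.5184
  cell (β,r): −0.03·log₂0.03 = 0.1518
  cell (β,s): −0.06·log₂0.06 = 0.2435
  cell (γ,r): −0.16·log₂0.16 = 0.4230
  cell (γ,s): −0.28·log₂0.28 = 0.5142
Sum = 1.964 bits.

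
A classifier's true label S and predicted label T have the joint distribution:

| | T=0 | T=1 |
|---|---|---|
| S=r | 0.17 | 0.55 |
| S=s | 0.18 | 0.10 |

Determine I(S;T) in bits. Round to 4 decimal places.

Marginals: p(S) = (0.7200, 0.2800), p(T) = (0.3500, 0.6500).
I(S;T) = H(S) + H(T) − H(S,T).
H(S) = 0.8555, H(T) = 0.9341, H(S,T) = 1.6865.
I(S;T) = 0.8555 + 0.9341 − 1.6865 = 0.1031 bits.

0.1031 bits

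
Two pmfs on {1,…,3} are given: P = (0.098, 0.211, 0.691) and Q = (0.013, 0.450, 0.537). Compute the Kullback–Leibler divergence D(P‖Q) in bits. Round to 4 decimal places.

0.3064 bits

D(P‖Q) = Σ p·log₂(p/q).
  0.098·log₂(0.098/0.013) = 0.28560
  0.211·log₂(0.211/0.450) = -0.23056
  0.691·log₂(0.691/0.537) = 0.25136
D(P‖Q) = 0.3064 bits.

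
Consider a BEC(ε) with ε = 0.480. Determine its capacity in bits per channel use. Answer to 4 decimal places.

Binary erasure channel: capacity C = 1 − ε.
C = 1 − 0.480 = 0.5200 bits per channel use.

0.5200 bits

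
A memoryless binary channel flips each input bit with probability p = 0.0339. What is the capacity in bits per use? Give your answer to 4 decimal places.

0.7864 bits

Binary symmetric channel: C = 1 − h₂(ε) where h₂ is the binary entropy function.
h₂(0.0339) = −0.0339·log₂0.0339 − 0.9661·log₂0.9661 = 0.2136.
C = 1 − 0.2136 = 0.7864 bits per channel use.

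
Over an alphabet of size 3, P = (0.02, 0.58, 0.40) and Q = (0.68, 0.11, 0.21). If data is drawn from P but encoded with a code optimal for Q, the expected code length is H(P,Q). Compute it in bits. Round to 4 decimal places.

2.7587 bits

H(P,Q) = −Σ p·log₂ q.
  −0.02·log₂(0.68) = 0.01113
  −0.58·log₂(0.11) = 1.84697
  −0.40·log₂(0.21) = 0.90062
H(P,Q) = 2.7587 bits.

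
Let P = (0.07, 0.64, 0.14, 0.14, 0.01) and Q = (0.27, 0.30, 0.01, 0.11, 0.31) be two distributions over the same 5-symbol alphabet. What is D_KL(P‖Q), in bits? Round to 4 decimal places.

1.0955 bits

D(P‖Q) = Σ p·log₂(p/q).
  0.07·log₂(0.07/0.27) = -0.13633
  0.64·log₂(0.64/0.30) = 0.69959
  0.14·log₂(0.14/0.01) = 0.53303
  0.14·log₂(0.14/0.11) = 0.04871
  0.01·log₂(0.01/0.31) = -0.04954
D(P‖Q) = 1.0955 bits.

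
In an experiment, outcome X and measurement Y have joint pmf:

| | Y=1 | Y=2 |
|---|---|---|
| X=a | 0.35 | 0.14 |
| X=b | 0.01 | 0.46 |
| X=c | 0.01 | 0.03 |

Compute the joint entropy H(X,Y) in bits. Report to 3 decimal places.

1.727 bits

H(X,Y) = −Σ p(x,y)·log₂ p(x,y) over all 6 cells.
  cell (a,1): −0.35·log₂0.35 = 0.5301
  cell (a,2): −0.14·log₂0.14 = 0.3971
  cell (b,1): −0.01·log₂0.01 = 0.0664
  cell (b,2): −0.46·log₂0.46 = 0.5153
  cell (c,1): −0.01·log₂0.01 = 0.0664
  cell (c,2): −0.03·log₂0.03 = 0.1518
Sum = 1.727 bits.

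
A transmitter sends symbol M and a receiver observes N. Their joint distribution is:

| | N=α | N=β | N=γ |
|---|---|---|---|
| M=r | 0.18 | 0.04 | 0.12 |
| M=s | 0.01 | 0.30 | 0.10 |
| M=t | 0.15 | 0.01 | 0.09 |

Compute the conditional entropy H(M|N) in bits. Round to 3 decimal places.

Marginals: p(M) = (0.3400, 0.4100, 0.2500), p(N) = (0.3400, 0.3500, 0.3100).
H(M|N) = Σ p(N) · H(M|N=·).
  N=α: p=0.3400, H(M|N=α) = 1.1562
  N=β: p=0.3500, H(M|N=β) = 0.6948
  N=γ: p=0.3100, H(M|N=γ) = 1.5746
Weighted sum = 1.124 bits.

1.124 bits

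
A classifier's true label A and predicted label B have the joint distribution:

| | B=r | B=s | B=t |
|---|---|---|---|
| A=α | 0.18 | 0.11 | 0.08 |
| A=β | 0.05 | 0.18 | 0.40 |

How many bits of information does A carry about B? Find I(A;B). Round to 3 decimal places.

0.187 bits

Marginals: p(A) = (0.3700, 0.6300), p(B) = (0.2300, 0.2900, 0.4800).
I(A;B) = Σ p(x,y)·log₂[p(x,y)/(p(x)p(y))].
  (α,r): 0.18·log₂(2.1152) = 0.1945
  (α,s): 0.11·log₂(1.0252) = 0.0039
  (α,t): 0.08·log₂(0.4505) = -0.0920
  (β,r): 0.05·log₂(0.3451) = -0.0768
  (β,s): 0.18·log₂(0.9852) = -0.0039
  (β,t): 0.40·log₂(1.3228) = 0.1614
Sum = 0.187 bits.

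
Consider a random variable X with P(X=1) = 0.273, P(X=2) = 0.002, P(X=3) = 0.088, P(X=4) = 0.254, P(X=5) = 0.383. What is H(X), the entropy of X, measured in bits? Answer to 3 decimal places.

H(X) = −Σ p·log₂ p.
  −(0.273)·log₂(0.273) = 0.5113
  −(0.002)·log₂(0.002) = 0.0179
  −(0.088)·log₂(0.088) = 0.3086
  −(0.254)·log₂(0.254) = 0.5022
  −(0.383)·log₂(0.383) = 0.5303
Sum: 0.5113 + 0.0179 + 0.3086 + 0.5022 + 0.5303 = 1.870 bits.

1.870 bits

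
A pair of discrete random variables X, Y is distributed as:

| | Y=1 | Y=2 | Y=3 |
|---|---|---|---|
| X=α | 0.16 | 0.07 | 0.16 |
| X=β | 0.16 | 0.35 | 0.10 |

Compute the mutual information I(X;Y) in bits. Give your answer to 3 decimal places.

Marginals: p(X) = (0.3900, 0.6100), p(Y) = (0.3200, 0.4200, 0.2600).
I(X;Y) = Σ p(x,y)·log₂[p(x,y)/(p(x)p(y))].
  (α,1): 0.16·log₂(1.2821) = 0.0574
  (α,2): 0.07·log₂(0.4274) = -0.0859
  (α,3): 0.16·log₂(1.5779) = 0.1053
  (β,1): 0.16·log₂(0.8197) = -0.0459
  (β,2): 0.35·log₂(1.3661) = 0.1575
  (β,3): 0.10·log₂(0.6305) = -0.0665
Sum = 0.122 bits.

0.122 bits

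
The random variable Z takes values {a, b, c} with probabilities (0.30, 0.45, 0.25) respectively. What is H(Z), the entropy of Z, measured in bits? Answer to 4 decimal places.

1.5395 bits

H(Z) = −Σ p·log₂ p.
  −(0.30)·log₂(0.30) = 0.52109
  −(0.45)·log₂(0.45) = 0.51840
  −(0.25)·log₂(0.25) = 0.50000
Sum: 0.52109 + 0.51840 + 0.50000 = 1.5395 bits.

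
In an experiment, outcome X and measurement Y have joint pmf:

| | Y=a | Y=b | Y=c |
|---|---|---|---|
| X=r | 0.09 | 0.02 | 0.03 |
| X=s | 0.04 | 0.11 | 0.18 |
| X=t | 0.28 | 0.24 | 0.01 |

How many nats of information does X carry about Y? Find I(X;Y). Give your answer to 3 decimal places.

0.219 nats

Marginals: p(X) = (0.1400, 0.3300, 0.5300), p(Y) = (0.4100, 0.3700, 0.2200).
I(X;Y) = H(X) + H(Y) − H(X,Y).
H(X) = 0.9776, H(Y) = 1.0665, H(X,Y) = 1.8254.
I(X;Y) = 0.9776 + 1.0665 − 1.8254 = 0.219 nats.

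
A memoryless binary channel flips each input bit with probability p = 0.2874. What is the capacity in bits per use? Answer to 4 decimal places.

0.1347 bits

Binary symmetric channel: C = 1 − h₂(ε) where h₂ is the binary entropy function.
h₂(0.2874) = −0.2874·log₂0.2874 − 0.7126·log₂0.7126 = 0.8653.
C = 1 − 0.8653 = 0.1347 bits per channel use.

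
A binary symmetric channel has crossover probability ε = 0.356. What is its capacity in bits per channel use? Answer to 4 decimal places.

Binary symmetric channel: C = 1 − h₂(ε) where h₂ is the binary entropy function.
h₂(0.356) = −0.356·log₂0.356 − 0.644·log₂0.644 = 0.9393.
C = 1 − 0.9393 = 0.0607 bits per channel use.

0.0607 bits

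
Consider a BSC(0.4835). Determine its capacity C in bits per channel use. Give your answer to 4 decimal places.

Binary symmetric channel: C = 1 − h₂(ε) where h₂ is the binary entropy function.
h₂(0.4835) = −0.4835·log₂0.4835 − 0.5165·log₂0.5165 = 0.9992.
C = 1 − 0.9992 = 0.0008 bits per channel use.

0.0008 bits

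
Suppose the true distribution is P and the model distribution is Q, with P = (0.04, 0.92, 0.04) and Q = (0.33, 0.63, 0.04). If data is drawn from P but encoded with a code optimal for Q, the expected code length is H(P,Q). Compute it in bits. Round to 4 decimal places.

H(P,Q) = −Σ p·log₂ q.
  −0.04·log₂(0.33) = 0.06398
  −0.92·log₂(0.63) = 0.61325
  −0.04·log₂(0.04) = 0.18575
H(P,Q) = 0.8630 bits.

0.8630 bits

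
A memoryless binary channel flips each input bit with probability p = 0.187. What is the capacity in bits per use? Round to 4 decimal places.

0.3048 bits

Binary symmetric channel: C = 1 − h₂(ε) where h₂ is the binary entropy function.
h₂(0.187) = −0.187·log₂0.187 − 0.813·log₂0.813 = 0.6952.
C = 1 − 0.6952 = 0.3048 bits per channel use.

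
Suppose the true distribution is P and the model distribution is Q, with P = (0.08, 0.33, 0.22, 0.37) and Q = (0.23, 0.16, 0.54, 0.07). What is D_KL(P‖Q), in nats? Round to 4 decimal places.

D(P‖Q) = Σ p·ln(p/q).
  0.08·ln(0.08/0.23) = -0.08448
  0.33·ln(0.33/0.16) = 0.23889
  0.22·ln(0.22/0.54) = -0.19755
  0.37·ln(0.37/0.07) = 0.61605
D(P‖Q) = 0.5729 nats.

0.5729 nats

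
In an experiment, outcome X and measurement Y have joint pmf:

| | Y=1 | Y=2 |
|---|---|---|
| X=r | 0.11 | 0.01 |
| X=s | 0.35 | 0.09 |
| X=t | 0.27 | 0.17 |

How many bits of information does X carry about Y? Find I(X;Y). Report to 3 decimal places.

0.047 bits

Marginals: p(X) = (0.1200, 0.4400, 0.4400), p(Y) = (0.7300, 0.2700).
I(X;Y) = H(X) + H(Y) − H(X,Y).
H(X) = 1.4094, H(Y) = 0.8415, H(X,Y) = 2.2041.
I(X;Y) = 1.4094 + 0.8415 − 2.2041 = 0.047 bits.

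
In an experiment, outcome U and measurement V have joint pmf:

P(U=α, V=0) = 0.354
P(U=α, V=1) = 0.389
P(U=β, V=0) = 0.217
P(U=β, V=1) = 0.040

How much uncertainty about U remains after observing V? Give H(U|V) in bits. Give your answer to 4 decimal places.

0.7389 bits

Marginals: p(U) = (0.7430, 0.2570), p(V) = (0.5710, 0.4290).
H(U|V) = Σ p(V) · H(U|V=·).
  V=0: p=0.5710, H(U|V=0) = 0.9581
  V=1: p=0.4290, H(U|V=1) = 0.4472
Weighted sum = 0.7389 bits.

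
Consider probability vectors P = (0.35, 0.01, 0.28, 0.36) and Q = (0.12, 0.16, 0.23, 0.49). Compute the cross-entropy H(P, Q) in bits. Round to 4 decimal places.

2.0612 bits

H(P,Q) = −Σ p·log₂ q.
  −0.35·log₂(0.12) = 1.07061
  −0.01·log₂(0.16) = 0.02644
  −0.28·log₂(0.23) = 0.59368
  −0.36·log₂(0.49) = 0.37049
H(P,Q) = 2.0612 bits.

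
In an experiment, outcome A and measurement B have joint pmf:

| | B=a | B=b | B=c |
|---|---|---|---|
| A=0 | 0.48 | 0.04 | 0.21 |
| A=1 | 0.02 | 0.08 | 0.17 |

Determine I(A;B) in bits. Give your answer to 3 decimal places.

Marginals: p(A) = (0.7300, 0.2700), p(B) = (0.5000, 0.1200, 0.3800).
I(A;B) = H(A) + H(B) − H(A,B).
H(A) = 0.8415, H(B) = 1.3975, H(A,B) = 2.0058.
I(A;B) = 0.8415 + 1.3975 − 2.0058 = 0.233 bits.

0.233 bits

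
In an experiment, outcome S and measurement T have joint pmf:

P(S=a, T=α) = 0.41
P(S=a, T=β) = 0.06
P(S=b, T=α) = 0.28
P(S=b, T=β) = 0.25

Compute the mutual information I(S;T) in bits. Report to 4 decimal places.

0.1054 bits

Marginals: p(S) = (0.4700, 0.5300), p(T) = (0.6900, 0.3100).
I(S;T) = Σ p(x,y)·log₂[p(x,y)/(p(x)p(y))].
  (a,α): 0.41·log₂(1.2643) = 0.13870
  (a,β): 0.06·log₂(0.4118) = -0.07680
  (b,α): 0.28·log₂(0.7657) = -0.10787
  (b,β): 0.25·log₂(1.5216) = 0.15140
Sum = 0.1054 bits.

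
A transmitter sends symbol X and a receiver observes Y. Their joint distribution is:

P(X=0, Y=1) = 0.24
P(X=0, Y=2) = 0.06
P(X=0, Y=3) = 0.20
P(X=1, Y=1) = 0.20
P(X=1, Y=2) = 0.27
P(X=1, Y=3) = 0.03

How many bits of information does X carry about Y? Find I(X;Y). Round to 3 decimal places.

Marginals: p(X) = (0.5000, 0.5000), p(Y) = (0.4400, 0.3300, 0.2300).
I(X;Y) = H(X) + H(Y) − H(X,Y).
H(X) = 1.0000, H(Y) = 1.5366, H(X,Y) = 2.3282.
I(X;Y) = 1.0000 + 1.5366 − 2.3282 = 0.208 bits.

0.208 bits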